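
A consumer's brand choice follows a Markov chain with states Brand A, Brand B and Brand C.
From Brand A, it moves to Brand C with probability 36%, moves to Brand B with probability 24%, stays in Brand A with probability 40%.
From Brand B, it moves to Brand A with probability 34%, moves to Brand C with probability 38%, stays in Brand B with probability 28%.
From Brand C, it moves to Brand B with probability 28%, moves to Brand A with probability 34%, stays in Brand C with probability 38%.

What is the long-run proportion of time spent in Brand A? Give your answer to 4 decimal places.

0.3617

Let the stationary distribution be π with π = πP and π_1 + π_2 + π_3 = 1.
π_1 = 0.4·π_1 + 0.34·π_2 + 0.34·π_3
π_2 = 0.24·π_1 + 0.28·π_2 + 0.28·π_3
Solving with the normalization constraint gives π = (0.3617, 0.2655, 0.3728).
So the stationary probability of Brand A is 0.3617.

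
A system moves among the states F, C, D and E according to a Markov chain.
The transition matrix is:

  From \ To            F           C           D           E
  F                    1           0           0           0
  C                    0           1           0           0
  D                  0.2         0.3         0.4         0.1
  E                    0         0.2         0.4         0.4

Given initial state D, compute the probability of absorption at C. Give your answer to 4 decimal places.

Let h(s) be the probability of absorption at C starting from transient state s. Then h(C) = 1 and h(F) = 0. By first-step analysis:
h(D) = 0.2·0 + 0.3·1 + 0.4·h(D) + 0.1·h(E)
h(E) = 0.2·1 + 0.4·h(D) + 0.4·h(E)
Solving: h(D) = 0.6250, h(E) = 0.7500.
Starting from D, the probability is 0.6250.

0.6250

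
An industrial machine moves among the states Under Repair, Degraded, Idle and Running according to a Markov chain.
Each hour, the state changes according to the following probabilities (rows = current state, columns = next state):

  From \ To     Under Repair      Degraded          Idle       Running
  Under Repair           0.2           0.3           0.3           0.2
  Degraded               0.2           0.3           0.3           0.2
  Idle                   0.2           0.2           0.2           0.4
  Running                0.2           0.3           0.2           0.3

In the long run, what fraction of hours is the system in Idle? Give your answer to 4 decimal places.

0.2475

Let the stationary distribution be π with π = πP and π_1 + π_2 + π_3 + π_4 = 1.
π_1 = 0.2·π_1 + 0.2·π_2 + 0.2·π_3 + 0.2·π_4
π_2 = 0.3·π_1 + 0.3·π_2 + 0.2·π_3 + 0.3·π_4
π_3 = 0.3·π_1 + 0.3·π_2 + 0.2·π_3 + 0.2·π_4
Solving with the normalization constraint gives π = (0.2000, 0.2752, 0.2475, 0.2772).
So the stationary probability of Idle is 0.2475.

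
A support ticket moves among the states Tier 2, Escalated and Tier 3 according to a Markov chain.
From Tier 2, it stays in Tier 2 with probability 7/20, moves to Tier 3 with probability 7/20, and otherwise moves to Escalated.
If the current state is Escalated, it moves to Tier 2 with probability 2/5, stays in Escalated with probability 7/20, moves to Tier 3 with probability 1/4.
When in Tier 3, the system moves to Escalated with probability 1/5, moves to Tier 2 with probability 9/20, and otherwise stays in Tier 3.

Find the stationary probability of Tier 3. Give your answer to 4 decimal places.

0.3218

Let the stationary distribution be π with π = πP and π_1 + π_2 + π_3 = 1.
π_1 = 0.35·π_1 + 0.4·π_2 + 0.45·π_3
π_2 = 0.3·π_1 + 0.35·π_2 + 0.2·π_3
Solving with the normalization constraint gives π = (0.3963, 0.2819, 0.3218).
So the stationary probability of Tier 3 is 0.3218.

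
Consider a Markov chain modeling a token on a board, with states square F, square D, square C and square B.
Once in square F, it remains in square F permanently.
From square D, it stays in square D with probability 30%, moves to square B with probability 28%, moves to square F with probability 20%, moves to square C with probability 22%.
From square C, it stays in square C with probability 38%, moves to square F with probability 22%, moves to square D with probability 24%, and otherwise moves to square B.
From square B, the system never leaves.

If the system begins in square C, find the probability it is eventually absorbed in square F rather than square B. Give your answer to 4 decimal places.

0.5299

Let h(s) be the probability of absorption at square F starting from transient state s. Then h(square F) = 1 and h(square B) = 0. By first-step analysis:
h(square D) = 0.2·1 + 0.3·h(square D) + 0.22·h(square C) + 0.28·0
h(square C) = 0.22·1 + 0.24·h(square D) + 0.38·h(square C) + 0.16·0
Solving: h(square D) = 0.4523, h(square C) = 0.5299.
Starting from square C, the probability is 0.5299.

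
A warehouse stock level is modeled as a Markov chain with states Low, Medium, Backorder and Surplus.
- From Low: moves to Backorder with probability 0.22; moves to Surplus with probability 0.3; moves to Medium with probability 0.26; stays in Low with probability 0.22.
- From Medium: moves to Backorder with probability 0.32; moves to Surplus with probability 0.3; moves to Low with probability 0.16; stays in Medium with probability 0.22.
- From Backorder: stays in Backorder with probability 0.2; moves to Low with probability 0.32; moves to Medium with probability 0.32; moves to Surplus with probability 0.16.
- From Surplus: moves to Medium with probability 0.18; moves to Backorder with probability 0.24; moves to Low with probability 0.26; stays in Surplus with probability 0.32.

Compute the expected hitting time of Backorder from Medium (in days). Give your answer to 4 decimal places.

Let t(s) be the expected number of days to first reach Backorder from state s, with t(Backorder) = 0. Conditioning on the first day:
t(Low) = 1 + 0.22·t(Low) + 0.26·t(Medium) + 0.3·t(Surplus)
t(Medium) = 1 + 0.16·t(Low) + 0.22·t(Medium) + 0.3·t(Surplus)
t(Surplus) = 1 + 0.26·t(Low) + 0.18·t(Medium) + 0.32·t(Surplus)
Solving: t(Low) = 4.0198, t(Medium) = 3.6333, t(Surplus) = 3.9693.
Expected days from Medium to Backorder: 3.6333.

3.6333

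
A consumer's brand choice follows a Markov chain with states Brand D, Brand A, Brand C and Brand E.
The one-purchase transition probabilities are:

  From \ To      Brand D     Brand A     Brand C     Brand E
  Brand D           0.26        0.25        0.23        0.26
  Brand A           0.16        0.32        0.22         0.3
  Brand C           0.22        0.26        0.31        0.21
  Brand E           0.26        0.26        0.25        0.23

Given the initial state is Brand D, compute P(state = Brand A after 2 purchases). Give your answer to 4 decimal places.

0.2724

Propagate the distribution vector 2 purchases from Brand D.
After 0 purchases: (1.0000, 0.0000, 0.0000, 0.0000)
After 1 purchase: (0.2600, 0.2500, 0.2300, 0.2600)
After 2 purchases: (0.2258, 0.2724, 0.2511, 0.2507)
P(in Brand A after 2 purchases) = 0.2724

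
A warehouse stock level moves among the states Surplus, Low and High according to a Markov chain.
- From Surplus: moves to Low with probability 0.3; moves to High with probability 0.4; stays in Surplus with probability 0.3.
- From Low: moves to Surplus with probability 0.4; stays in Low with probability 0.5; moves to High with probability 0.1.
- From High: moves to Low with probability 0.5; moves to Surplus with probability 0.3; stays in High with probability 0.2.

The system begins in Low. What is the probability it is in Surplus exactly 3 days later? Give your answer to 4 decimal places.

0.3420

Propagate the distribution vector 3 days from Low.
After 0 days: (0.0000, 1.0000, 0.0000)
After 1 day: (0.4000, 0.5000, 0.1000)
After 2 days: (0.3500, 0.4200, 0.2300)
After 3 days: (0.3420, 0.4300, 0.2280)
P(in Surplus after 3 days) = 0.3420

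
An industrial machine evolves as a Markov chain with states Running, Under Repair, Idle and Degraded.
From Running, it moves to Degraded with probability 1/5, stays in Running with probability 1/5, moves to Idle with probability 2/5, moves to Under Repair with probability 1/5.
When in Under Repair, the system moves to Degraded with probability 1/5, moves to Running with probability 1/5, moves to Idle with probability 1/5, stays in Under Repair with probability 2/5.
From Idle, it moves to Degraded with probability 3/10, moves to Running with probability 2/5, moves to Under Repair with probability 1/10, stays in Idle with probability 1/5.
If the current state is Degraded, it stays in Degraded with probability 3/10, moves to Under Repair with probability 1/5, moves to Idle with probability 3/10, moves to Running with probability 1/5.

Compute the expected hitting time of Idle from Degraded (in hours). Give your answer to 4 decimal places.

3.3898

Let t(s) be the expected number of hours to first reach Idle from state s, with t(Idle) = 0. Conditioning on the first hour:
t(Running) = 1 + 0.2·t(Running) + 0.2·t(Under Repair) + 0.2·t(Degraded)
t(Under Repair) = 1 + 0.2·t(Running) + 0.4·t(Under Repair) + 0.2·t(Degraded)
t(Degraded) = 1 + 0.2·t(Running) + 0.2·t(Under Repair) + 0.3·t(Degraded)
Solving: t(Running) = 3.0508, t(Under Repair) = 3.8136, t(Degraded) = 3.3898.
Expected hours from Degraded to Idle: 3.3898.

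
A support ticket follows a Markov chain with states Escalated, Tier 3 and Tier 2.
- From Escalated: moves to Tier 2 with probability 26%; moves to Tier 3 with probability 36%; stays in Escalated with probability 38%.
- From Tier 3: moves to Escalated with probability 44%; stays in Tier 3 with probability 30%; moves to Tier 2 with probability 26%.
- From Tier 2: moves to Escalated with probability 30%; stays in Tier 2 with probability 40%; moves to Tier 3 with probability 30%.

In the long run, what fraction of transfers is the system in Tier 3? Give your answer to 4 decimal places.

Let the stationary distribution be π with π = πP and π_1 + π_2 + π_3 = 1.
π_1 = 0.38·π_1 + 0.44·π_2 + 0.3·π_3
π_2 = 0.36·π_1 + 0.3·π_2 + 0.3·π_3
Solving with the normalization constraint gives π = (0.3752, 0.3225, 0.3023).
So the stationary probability of Tier 3 is 0.3225.

0.3225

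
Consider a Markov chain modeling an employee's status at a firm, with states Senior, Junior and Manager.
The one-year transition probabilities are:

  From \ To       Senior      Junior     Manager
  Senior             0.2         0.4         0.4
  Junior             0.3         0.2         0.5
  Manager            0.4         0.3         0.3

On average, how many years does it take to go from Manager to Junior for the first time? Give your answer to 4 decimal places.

Let t(s) be the expected number of years to first reach Junior from state s, with t(Junior) = 0. Conditioning on the first year:
t(Senior) = 1 + 0.2·t(Senior) + 0.4·t(Manager)
t(Manager) = 1 + 0.4·t(Senior) + 0.3·t(Manager)
Solving: t(Senior) = 2.7500, t(Manager) = 3.0000.
Expected years from Manager to Junior: 3.0000.

3.0000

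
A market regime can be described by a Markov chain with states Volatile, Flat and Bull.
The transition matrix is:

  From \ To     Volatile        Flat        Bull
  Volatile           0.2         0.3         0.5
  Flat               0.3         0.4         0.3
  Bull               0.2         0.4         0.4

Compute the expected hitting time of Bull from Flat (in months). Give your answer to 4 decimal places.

2.8205

Let t(s) be the expected number of months to first reach Bull from state s, with t(Bull) = 0. Conditioning on the first month:
t(Volatile) = 1 + 0.2·t(Volatile) + 0.3·t(Flat)
t(Flat) = 1 + 0.3·t(Volatile) + 0.4·t(Flat)
Solving: t(Volatile) = 2.3077, t(Flat) = 2.8205.
Expected months from Flat to Bull: 2.8205.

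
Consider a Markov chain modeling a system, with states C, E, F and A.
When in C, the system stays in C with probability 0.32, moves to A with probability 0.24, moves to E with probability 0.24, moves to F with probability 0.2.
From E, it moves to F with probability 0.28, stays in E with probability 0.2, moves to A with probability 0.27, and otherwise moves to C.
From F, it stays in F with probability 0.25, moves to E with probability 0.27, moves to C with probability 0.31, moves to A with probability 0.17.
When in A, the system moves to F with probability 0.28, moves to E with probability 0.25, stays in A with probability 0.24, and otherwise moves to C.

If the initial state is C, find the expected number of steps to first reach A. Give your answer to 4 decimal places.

Let t(s) be the expected number of steps to first reach A from state s, with t(A) = 0. Conditioning on the first step:
t(C) = 1 + 0.32·t(C) + 0.24·t(E) + 0.2·t(F)
t(E) = 1 + 0.25·t(C) + 0.2·t(E) + 0.28·t(F)
t(F) = 1 + 0.31·t(C) + 0.27·t(E) + 0.25·t(F)
Solving: t(C) = 4.3293, t(E) = 4.2287, t(F) = 4.6451.
Expected steps from C to A: 4.3293.

4.3293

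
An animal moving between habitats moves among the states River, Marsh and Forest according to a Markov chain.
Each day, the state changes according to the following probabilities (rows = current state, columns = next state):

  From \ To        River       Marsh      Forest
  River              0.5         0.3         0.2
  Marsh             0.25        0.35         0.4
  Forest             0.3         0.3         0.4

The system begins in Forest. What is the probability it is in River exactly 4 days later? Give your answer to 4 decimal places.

Propagate the distribution vector 4 days from Forest.
After 0 days: (0.0000, 0.0000, 1.0000)
After 1 day: (0.3000, 0.3000, 0.4000)
After 2 days: (0.3450, 0.3150, 0.3400)
After 3 days: (0.3533, 0.3158, 0.3310)
After 4 days: (0.3549, 0.3158, 0.3294)
P(in River after 4 days) = 0.3549

0.3549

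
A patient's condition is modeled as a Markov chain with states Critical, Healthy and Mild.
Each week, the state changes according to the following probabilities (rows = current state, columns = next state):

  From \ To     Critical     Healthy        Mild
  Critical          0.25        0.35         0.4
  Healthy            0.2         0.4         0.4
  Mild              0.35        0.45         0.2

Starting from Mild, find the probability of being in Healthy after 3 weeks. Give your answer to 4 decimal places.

Propagate the distribution vector 3 weeks from Mild.
After 0 weeks: (0.0000, 0.0000, 1.0000)
After 1 week: (0.3500, 0.4500, 0.2000)
After 2 weeks: (0.2475, 0.3925, 0.3600)
After 3 weeks: (0.2664, 0.4056, 0.3280)
P(in Healthy after 3 weeks) = 0.4056

0.4056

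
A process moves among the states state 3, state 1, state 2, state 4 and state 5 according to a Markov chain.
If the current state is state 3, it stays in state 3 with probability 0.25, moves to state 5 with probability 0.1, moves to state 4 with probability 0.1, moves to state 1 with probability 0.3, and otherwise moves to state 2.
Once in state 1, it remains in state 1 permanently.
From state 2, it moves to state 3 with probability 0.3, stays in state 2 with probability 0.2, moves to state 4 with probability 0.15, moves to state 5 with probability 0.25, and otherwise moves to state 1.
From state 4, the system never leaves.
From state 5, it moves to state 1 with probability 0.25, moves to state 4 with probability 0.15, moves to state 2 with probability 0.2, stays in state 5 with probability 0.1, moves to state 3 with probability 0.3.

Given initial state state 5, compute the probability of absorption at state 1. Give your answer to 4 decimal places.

0.6311

Let h(s) be the probability of absorption at state 1 starting from transient state s. Then h(state 1) = 1 and h(state 4) = 0. By first-step analysis:
h(state 3) = 0.25·h(state 3) + 0.3·1 + 0.25·h(state 2) + 0.1·0 + 0.1·h(state 5)
h(state 2) = 0.3·h(state 3) + 0.1·1 + 0.2·h(state 2) + 0.15·0 + 0.25·h(state 5)
h(state 5) = 0.3·h(state 3) + 0.25·1 + 0.2·h(state 2) + 0.15·0 + 0.1·h(state 5)
Solving: h(state 3) = 0.6761, h(state 2) = 0.5757, h(state 5) = 0.6311.
Starting from state 5, the probability is 0.6311.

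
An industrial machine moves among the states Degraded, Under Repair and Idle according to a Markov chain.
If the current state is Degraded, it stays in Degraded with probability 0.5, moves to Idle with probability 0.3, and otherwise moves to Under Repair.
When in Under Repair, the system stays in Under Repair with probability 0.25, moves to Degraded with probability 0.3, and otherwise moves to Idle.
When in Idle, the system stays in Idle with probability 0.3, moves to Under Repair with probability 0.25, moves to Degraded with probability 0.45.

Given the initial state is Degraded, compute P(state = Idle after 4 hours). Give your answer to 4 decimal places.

0.3342

Propagate the distribution vector 4 hours from Degraded.
After 0 hours: (1.0000, 0.0000, 0.0000)
After 1 hour: (0.5000, 0.2000, 0.3000)
After 2 hours: (0.4450, 0.2250, 0.3300)
After 3 hours: (0.4385, 0.2278, 0.3338)
After 4 hours: (0.4378, 0.2281, 0.3342)
P(in Idle after 4 hours) = 0.3342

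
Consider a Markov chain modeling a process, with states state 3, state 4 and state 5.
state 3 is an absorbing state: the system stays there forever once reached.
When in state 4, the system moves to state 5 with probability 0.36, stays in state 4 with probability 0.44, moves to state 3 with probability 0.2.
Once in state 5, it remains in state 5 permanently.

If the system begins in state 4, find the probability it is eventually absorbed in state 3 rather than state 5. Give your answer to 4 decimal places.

0.3571

Let h(s) be the probability of absorption at state 3 starting from transient state s. Then h(state 3) = 1 and h(state 5) = 0. By first-step analysis:
h(state 4) = 0.2·1 + 0.44·h(state 4) + 0.36·0
Solving: h(state 4) = 0.3571.
Starting from state 4, the probability is 0.3571.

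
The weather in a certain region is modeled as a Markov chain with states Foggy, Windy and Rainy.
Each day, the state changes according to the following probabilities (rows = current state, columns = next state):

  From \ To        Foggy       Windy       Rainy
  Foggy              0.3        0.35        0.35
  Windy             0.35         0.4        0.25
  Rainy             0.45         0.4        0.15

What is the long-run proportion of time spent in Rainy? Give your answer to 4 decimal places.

Let the stationary distribution be π with π = πP and π_1 + π_2 + π_3 = 1.
π_1 = 0.3·π_1 + 0.35·π_2 + 0.45·π_3
π_2 = 0.35·π_1 + 0.4·π_2 + 0.4·π_3
Solving with the normalization constraint gives π = (0.3581, 0.3821, 0.2598).
So the stationary probability of Rainy is 0.2598.

0.2598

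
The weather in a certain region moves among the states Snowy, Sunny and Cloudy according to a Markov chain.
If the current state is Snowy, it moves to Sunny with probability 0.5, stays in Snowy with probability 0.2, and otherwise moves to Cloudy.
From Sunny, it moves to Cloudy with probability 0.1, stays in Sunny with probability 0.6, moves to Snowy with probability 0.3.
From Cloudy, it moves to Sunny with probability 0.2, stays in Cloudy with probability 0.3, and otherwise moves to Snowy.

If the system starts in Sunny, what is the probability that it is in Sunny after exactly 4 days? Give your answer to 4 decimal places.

Propagate the distribution vector 4 days from Sunny.
After 0 days: (0.0000, 1.0000, 0.0000)
After 1 day: (0.3000, 0.6000, 0.1000)
After 2 days: (0.2900, 0.5300, 0.1800)
After 3 days: (0.3070, 0.4990, 0.1940)
After 4 days: (0.3081, 0.4917, 0.2002)
P(in Sunny after 4 days) = 0.4917

0.4917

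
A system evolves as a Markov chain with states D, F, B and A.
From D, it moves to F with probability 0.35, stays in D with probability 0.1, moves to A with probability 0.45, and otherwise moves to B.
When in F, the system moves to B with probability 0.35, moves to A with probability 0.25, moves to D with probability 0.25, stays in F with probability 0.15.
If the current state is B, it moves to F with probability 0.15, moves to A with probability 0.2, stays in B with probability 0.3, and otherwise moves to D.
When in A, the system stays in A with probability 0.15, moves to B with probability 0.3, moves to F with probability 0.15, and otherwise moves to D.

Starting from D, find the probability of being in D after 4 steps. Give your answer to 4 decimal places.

Propagate the distribution vector 4 steps from D.
After 0 steps: (1.0000, 0.0000, 0.0000, 0.0000)
After 1 step: (0.1000, 0.3500, 0.1000, 0.4500)
After 2 steps: (0.3125, 0.1700, 0.2975, 0.2200)
After 3 steps: (0.2659, 0.2125, 0.2460, 0.2756)
After 4 steps: (0.2761, 0.2032, 0.2575, 0.2633)
P(in D after 4 steps) = 0.2761

0.2761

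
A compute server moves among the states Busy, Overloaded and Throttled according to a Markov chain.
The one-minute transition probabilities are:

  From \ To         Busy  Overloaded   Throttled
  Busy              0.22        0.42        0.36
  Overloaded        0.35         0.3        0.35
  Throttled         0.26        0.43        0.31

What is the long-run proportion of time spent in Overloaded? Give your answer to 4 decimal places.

Let the stationary distribution be π with π = πP and π_1 + π_2 + π_3 = 1.
π_1 = 0.22·π_1 + 0.35·π_2 + 0.26·π_3
π_2 = 0.42·π_1 + 0.3·π_2 + 0.43·π_3
Solving with the normalization constraint gives π = (0.2827, 0.3780, 0.3393).
So the stationary probability of Overloaded is 0.3780.

0.3780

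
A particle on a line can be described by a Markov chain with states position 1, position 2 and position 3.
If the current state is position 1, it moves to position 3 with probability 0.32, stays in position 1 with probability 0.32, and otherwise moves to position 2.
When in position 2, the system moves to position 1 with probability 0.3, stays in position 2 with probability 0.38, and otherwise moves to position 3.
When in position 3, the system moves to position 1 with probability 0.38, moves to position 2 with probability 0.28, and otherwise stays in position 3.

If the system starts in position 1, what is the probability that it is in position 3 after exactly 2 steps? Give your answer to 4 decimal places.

0.3264

Sum over the intermediate state after 1 step:
P = P(position 1→position 1)·P(position 1→position 3) + P(position 1→position 2)·P(position 2→position 3) + P(position 1→position 3)·P(position 3→position 3)
  = 0.32×0.32 + 0.36×0.32 + 0.32×0.34
  = 0.1024 + 0.1152 + 0.1088 = 0.3264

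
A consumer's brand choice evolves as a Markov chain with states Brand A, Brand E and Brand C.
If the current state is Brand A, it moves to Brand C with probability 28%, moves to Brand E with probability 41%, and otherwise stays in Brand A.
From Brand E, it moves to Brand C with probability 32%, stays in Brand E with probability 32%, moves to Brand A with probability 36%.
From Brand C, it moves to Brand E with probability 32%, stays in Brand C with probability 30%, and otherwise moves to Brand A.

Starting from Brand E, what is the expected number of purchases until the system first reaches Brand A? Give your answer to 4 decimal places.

Let t(s) be the expected number of purchases to first reach Brand A from state s, with t(Brand A) = 0. Conditioning on the first purchase:
t(Brand E) = 1 + 0.32·t(Brand E) + 0.32·t(Brand C)
t(Brand C) = 1 + 0.32·t(Brand E) + 0.3·t(Brand C)
Solving: t(Brand E) = 2.7302, t(Brand C) = 2.6767.
Expected purchases from Brand E to Brand A: 2.7302.

2.7302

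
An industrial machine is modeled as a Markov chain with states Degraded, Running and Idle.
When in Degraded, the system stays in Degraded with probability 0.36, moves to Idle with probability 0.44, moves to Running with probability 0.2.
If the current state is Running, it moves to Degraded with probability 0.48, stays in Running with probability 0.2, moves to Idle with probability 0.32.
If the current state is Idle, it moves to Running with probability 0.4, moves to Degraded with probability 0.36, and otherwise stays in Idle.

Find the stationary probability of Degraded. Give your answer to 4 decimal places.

Let the stationary distribution be π with π = πP and π_1 + π_2 + π_3 = 1.
π_1 = 0.36·π_1 + 0.48·π_2 + 0.36·π_3
π_2 = 0.2·π_1 + 0.2·π_2 + 0.4·π_3
Solving with the normalization constraint gives π = (0.3922, 0.2680, 0.3399).
So the stationary probability of Degraded is 0.3922.

0.3922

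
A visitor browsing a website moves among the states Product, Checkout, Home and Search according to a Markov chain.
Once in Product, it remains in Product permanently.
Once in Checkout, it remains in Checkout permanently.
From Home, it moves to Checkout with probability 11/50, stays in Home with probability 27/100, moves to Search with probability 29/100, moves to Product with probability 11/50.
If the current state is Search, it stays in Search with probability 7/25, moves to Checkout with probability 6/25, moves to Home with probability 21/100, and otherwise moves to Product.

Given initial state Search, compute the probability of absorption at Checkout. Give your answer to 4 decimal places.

Let h(s) be the probability of absorption at Checkout starting from transient state s. Then h(Checkout) = 1 and h(Product) = 0. By first-step analysis:
h(Home) = 0.22·0 + 0.22·1 + 0.27·h(Home) + 0.29·h(Search)
h(Search) = 0.27·0 + 0.24·1 + 0.21·h(Home) + 0.28·h(Search)
Solving: h(Home) = 0.4906, h(Search) = 0.4764.
Starting from Search, the probability is 0.4764.

0.4764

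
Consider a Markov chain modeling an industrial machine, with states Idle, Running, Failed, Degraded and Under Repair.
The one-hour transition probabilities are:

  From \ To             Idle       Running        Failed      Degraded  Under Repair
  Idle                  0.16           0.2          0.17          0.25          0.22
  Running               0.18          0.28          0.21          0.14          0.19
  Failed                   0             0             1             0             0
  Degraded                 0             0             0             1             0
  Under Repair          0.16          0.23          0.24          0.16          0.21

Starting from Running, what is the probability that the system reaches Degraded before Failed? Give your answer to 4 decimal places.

Let h(s) be the probability of absorption at Degraded starting from transient state s. Then h(Degraded) = 1 and h(Failed) = 0. By first-step analysis:
h(Idle) = 0.16·h(Idle) + 0.2·h(Running) + 0.17·0 + 0.25·1 + 0.22·h(Under Repair)
h(Running) = 0.18·h(Idle) + 0.28·h(Running) + 0.21·0 + 0.14·1 + 0.19·h(Under Repair)
h(Under Repair) = 0.16·h(Idle) + 0.23·h(Running) + 0.24·0 + 0.16·1 + 0.21·h(Under Repair)
Solving: h(Idle) = 0.5157, h(Running) = 0.4380, h(Under Repair) = 0.4345.
Starting from Running, the probability is 0.4380.

0.4380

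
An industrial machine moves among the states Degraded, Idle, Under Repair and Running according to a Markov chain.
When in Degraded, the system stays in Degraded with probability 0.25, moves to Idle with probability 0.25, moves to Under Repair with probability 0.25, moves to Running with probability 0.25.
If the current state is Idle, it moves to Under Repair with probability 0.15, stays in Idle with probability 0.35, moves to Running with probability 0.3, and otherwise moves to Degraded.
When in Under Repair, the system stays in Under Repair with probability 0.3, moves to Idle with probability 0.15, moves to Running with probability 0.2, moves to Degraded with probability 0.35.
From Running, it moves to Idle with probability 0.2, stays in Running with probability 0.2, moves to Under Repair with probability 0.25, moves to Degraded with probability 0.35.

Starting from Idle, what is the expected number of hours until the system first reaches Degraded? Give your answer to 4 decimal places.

3.7168

Let t(s) be the expected number of hours to first reach Degraded from state s, with t(Degraded) = 0. Conditioning on the first hour:
t(Idle) = 1 + 0.35·t(Idle) + 0.15·t(Under Repair) + 0.3·t(Running)
t(Under Repair) = 1 + 0.15·t(Idle) + 0.3·t(Under Repair) + 0.2·t(Running)
t(Running) = 1 + 0.2·t(Idle) + 0.25·t(Under Repair) + 0.2·t(Running)
Solving: t(Idle) = 3.7168, t(Under Repair) = 3.1268, t(Running) = 3.1563.
Expected hours from Idle to Degraded: 3.7168.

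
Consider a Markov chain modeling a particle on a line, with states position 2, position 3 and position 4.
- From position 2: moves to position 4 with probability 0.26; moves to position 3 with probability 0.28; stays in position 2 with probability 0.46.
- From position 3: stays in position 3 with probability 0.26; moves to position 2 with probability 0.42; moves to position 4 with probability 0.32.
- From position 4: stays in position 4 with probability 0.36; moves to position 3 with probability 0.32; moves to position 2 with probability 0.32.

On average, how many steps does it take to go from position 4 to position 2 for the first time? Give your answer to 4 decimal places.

Let t(s) be the expected number of steps to first reach position 2 from state s, with t(position 2) = 0. Conditioning on the first step:
t(position 3) = 1 + 0.26·t(position 3) + 0.32·t(position 4)
t(position 4) = 1 + 0.32·t(position 3) + 0.36·t(position 4)
Solving: t(position 3) = 2.5862, t(position 4) = 2.8556.
Expected steps from position 4 to position 2: 2.8556.

2.8556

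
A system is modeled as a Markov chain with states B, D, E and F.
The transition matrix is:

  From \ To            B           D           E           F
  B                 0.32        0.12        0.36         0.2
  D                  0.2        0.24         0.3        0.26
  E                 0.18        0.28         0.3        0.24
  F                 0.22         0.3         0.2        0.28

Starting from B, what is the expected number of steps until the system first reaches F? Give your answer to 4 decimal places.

4.4463

Let t(s) be the expected number of steps to first reach F from state s, with t(F) = 0. Conditioning on the first step:
t(B) = 1 + 0.32·t(B) + 0.12·t(D) + 0.36·t(E)
t(D) = 1 + 0.2·t(B) + 0.24·t(D) + 0.3·t(E)
t(E) = 1 + 0.18·t(B) + 0.28·t(D) + 0.3·t(E)
Solving: t(B) = 4.4463, t(D) = 4.1575, t(E) = 4.2349.
Expected steps from B to F: 4.4463.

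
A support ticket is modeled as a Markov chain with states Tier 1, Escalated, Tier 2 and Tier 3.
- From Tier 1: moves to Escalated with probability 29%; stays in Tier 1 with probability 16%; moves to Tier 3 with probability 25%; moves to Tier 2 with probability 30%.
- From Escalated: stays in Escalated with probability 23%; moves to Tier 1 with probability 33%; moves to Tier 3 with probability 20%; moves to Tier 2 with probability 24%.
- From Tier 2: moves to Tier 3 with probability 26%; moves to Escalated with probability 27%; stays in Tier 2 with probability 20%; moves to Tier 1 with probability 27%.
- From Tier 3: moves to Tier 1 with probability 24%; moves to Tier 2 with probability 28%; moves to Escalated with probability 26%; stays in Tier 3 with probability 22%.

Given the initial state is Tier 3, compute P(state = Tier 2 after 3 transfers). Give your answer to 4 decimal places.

0.2544

Propagate the distribution vector 3 transfers from Tier 3.
After 0 transfers: (0.0000, 0.0000, 0.0000, 1.0000)
After 1 transfer: (0.2400, 0.2600, 0.2800, 0.2200)
After 2 transfers: (0.2526, 0.2622, 0.2520, 0.2332)
After 3 transfers: (0.2510, 0.2622, 0.2544, 0.2324)
P(in Tier 2 after 3 transfers) = 0.2544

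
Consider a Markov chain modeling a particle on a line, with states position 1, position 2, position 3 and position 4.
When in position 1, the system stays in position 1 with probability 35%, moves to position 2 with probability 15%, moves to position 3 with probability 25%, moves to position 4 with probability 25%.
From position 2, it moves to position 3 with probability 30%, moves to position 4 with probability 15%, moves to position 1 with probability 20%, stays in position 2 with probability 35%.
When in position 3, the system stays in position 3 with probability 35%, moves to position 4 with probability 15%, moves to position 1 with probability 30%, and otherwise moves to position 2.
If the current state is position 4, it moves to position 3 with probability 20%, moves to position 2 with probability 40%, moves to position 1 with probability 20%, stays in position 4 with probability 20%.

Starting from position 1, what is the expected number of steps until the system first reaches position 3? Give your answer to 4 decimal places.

Let t(s) be the expected number of steps to first reach position 3 from state s, with t(position 3) = 0. Conditioning on the first step:
t(position 1) = 1 + 0.35·t(position 1) + 0.15·t(position 2) + 0.25·t(position 4)
t(position 2) = 1 + 0.2·t(position 1) + 0.35·t(position 2) + 0.15·t(position 4)
t(position 4) = 1 + 0.2·t(position 1) + 0.4·t(position 2) + 0.2·t(position 4)
Solving: t(position 1) = 3.9679, t(position 2) = 3.7041, t(position 4) = 4.0940.
Expected steps from position 1 to position 3: 3.9679.

3.9679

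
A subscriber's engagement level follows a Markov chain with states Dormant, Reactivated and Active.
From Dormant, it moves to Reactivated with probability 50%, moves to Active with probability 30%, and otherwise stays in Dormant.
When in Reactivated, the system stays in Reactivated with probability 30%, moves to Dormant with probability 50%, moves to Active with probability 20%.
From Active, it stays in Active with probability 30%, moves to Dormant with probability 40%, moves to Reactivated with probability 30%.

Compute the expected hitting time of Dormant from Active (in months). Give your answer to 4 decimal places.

2.3256

Let t(s) be the expected number of months to first reach Dormant from state s, with t(Dormant) = 0. Conditioning on the first month:
t(Reactivated) = 1 + 0.3·t(Reactivated) + 0.2·t(Active)
t(Active) = 1 + 0.3·t(Reactivated) + 0.3·t(Active)
Solving: t(Reactivated) = 2.0930, t(Active) = 2.3256.
Expected months from Active to Dormant: 2.3256.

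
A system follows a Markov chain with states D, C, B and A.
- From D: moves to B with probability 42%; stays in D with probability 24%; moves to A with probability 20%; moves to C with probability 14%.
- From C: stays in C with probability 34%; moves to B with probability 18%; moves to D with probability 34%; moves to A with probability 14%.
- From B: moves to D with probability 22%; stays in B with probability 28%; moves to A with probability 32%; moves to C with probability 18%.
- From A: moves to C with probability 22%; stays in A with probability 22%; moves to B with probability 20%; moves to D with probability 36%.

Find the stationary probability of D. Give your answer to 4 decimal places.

0.2826

Let the stationary distribution be π with π = πP and π_1 + π_2 + π_3 + π_4 = 1.
π_1 = 0.24·π_1 + 0.34·π_2 + 0.22·π_3 + 0.36·π_4
π_2 = 0.14·π_1 + 0.34·π_2 + 0.18·π_3 + 0.22·π_4
π_3 = 0.42·π_1 + 0.18·π_2 + 0.28·π_3 + 0.2·π_4
Solving with the normalization constraint gives π = (0.2826, 0.2116, 0.2804, 0.2255).
So the stationary probability of D is 0.2826.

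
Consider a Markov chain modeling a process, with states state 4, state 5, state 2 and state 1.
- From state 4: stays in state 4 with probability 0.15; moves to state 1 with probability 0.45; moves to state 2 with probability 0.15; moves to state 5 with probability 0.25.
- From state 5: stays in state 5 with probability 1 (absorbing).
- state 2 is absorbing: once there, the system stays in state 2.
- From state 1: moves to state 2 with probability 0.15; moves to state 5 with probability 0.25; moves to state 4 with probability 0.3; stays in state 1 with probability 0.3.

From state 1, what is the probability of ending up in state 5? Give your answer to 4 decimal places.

Let h(s) be the probability of absorption at state 5 starting from transient state s. Then h(state 5) = 1 and h(state 2) = 0. By first-step analysis:
h(state 4) = 0.15·h(state 4) + 0.25·1 + 0.15·0 + 0.45·h(state 1)
h(state 1) = 0.3·h(state 4) + 0.25·1 + 0.15·0 + 0.3·h(state 1)
Solving: h(state 4) = 0.6250, h(state 1) = 0.6250.
Starting from state 1, the probability is 0.6250.

0.6250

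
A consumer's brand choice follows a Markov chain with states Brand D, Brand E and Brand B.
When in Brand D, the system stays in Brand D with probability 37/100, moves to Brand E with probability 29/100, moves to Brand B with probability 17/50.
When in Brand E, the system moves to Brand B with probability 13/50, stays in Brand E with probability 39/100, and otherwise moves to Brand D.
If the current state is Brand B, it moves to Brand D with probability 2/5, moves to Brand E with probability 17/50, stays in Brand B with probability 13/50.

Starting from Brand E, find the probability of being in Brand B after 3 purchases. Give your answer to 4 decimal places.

Propagate the distribution vector 3 purchases from Brand E.
After 0 purchases: (0.0000, 1.0000, 0.0000)
After 1 purchase: (0.3500, 0.3900, 0.2600)
After 2 purchases: (0.3700, 0.3420, 0.2880)
After 3 purchases: (0.3718, 0.3386, 0.2896)
P(in Brand B after 3 purchases) = 0.2896

0.2896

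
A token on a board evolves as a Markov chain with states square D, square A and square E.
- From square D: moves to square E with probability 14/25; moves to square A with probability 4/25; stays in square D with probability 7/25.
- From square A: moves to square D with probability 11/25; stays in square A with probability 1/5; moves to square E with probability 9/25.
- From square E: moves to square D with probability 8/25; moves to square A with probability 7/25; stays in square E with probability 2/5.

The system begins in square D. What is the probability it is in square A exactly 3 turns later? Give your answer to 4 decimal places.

Propagate the distribution vector 3 turns from square D.
After 0 turns: (1.0000, 0.0000, 0.0000)
After 1 turn: (0.2800, 0.1600, 0.5600)
After 2 turns: (0.3280, 0.2336, 0.4384)
After 3 turns: (0.3349, 0.2220, 0.4431)
P(in square A after 3 turns) = 0.2220

0.2220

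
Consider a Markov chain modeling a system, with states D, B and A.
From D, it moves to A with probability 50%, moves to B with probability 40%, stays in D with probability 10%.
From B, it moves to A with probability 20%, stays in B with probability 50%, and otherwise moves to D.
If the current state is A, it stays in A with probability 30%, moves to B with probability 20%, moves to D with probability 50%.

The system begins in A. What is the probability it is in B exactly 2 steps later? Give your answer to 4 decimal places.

Sum over the intermediate state after 1 step:
P = P(A→D)·P(D→B) + P(A→B)·P(B→B) + P(A→A)·P(A→B)
  = 0.5×0.4 + 0.2×0.5 + 0.3×0.2
  = 0.2000 + 0.1000 + 0.0600 = 0.3600

0.3600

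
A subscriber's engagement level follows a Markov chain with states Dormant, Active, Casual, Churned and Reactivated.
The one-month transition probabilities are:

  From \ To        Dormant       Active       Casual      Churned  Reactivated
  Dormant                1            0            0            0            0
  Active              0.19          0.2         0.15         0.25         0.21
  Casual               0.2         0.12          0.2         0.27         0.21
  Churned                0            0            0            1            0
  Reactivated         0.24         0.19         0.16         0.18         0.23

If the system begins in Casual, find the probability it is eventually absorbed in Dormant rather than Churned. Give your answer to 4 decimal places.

Let h(s) be the probability of absorption at Dormant starting from transient state s. Then h(Dormant) = 1 and h(Churned) = 0. By first-step analysis:
h(Active) = 0.19·1 + 0.2·h(Active) + 0.15·h(Casual) + 0.25·0 + 0.21·h(Reactivated)
h(Casual) = 0.2·1 + 0.12·h(Active) + 0.2·h(Casual) + 0.27·0 + 0.21·h(Reactivated)
h(Reactivated) = 0.24·1 + 0.19·h(Active) + 0.16·h(Casual) + 0.18·0 + 0.23·h(Reactivated)
Solving: h(Active) = 0.4593, h(Casual) = 0.4553, h(Reactivated) = 0.5196.
Starting from Casual, the probability is 0.4553.

0.4553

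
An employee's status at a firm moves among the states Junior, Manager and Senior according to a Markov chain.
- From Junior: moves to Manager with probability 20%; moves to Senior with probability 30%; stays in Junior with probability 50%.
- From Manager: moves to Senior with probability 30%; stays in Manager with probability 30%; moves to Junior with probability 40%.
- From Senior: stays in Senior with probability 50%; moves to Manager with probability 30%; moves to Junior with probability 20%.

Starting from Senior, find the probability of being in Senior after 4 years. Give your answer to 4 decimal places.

0.3760

Propagate the distribution vector 4 years from Senior.
After 0 years: (0.0000, 0.0000, 1.0000)
After 1 year: (0.2000, 0.3000, 0.5000)
After 2 years: (0.3200, 0.2800, 0.4000)
After 3 years: (0.3520, 0.2680, 0.3800)
After 4 years: (0.3592, 0.2648, 0.3760)
P(in Senior after 4 years) = 0.3760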